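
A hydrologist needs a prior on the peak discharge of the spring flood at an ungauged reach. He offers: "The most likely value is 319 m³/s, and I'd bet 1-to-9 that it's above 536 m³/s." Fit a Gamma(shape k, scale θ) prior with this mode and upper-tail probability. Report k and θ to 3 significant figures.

k ≈ 8.02, θ ≈ 45.4

Gamma(k,θ) with k>1 has mode (k−1)θ, so θ = 319/(k−1).
Need P(X < 536) = 0.9 with θ tied to k this way. Start at k = 2, θ = 319: P(X<536) ≈ 0.501.
Too low — raise k to concentrate. Iterating converges to k ≈ 8.02.
Then θ = 319/(8.02−1) ≈ 45.4.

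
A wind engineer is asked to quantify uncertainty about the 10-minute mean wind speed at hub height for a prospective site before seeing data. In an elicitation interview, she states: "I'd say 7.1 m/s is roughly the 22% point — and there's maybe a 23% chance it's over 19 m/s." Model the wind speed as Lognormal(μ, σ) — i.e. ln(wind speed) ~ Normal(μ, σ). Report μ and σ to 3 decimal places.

If T ~ Lognormal(μ,σ) then ln T ~ Normal(μ,σ), so the p-quantile of ln T is μ + z_p·σ.
ln(7.1) = 1.96 and ln(19) = 2.944; z_{0.22} = -0.7722, z_{0.77} = 0.7388.
σ = (2.944 − 1.96)/(0.7388 − (-0.7722)) = 0.651.
μ = 1.96 − (-0.7722)·0.651 = 2.463.

μ ≈ 2.463, σ ≈ 0.651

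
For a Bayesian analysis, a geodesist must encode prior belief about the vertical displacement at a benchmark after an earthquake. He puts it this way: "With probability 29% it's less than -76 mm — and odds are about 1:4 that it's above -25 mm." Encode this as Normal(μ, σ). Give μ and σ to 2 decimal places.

μ = -55.77, σ = 36.56

The p-quantile of Normal(μ,σ) is μ + z_p·σ, with z_{0.29} = -0.5534 and z_{0.8} = 0.8416.
Eliminate σ: μ = (z₂·x₁ − z₁·x₂)/(z₂ − z₁) = (0.8416·-76 − (-0.5534)·-25)/1.395 = -55.77.
Then σ = (x₂ − x₁)/(z₂ − z₁) = (-25 − -76)/1.395 = 36.56.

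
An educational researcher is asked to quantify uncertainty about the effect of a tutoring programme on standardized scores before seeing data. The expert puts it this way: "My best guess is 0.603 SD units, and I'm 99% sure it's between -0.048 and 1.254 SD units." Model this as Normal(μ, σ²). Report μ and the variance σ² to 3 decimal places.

μ = 0.603, σ² = 0.064

A symmetric 99% interval runs μ ± z·σ with z = 2.576.
Half-width = 0.651, so σ = 0.651/2.576 = 0.2527 and σ² = 0.064.
μ is the stated best guess, 0.603.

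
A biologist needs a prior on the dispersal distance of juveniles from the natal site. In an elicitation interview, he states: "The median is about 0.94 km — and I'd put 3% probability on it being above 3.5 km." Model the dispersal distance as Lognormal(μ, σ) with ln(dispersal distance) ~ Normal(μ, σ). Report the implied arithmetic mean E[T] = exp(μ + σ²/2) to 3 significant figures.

If T ~ Lognormal(μ,σ) then ln T ~ Normal(μ,σ), so the p-quantile of ln T is μ + z_p·σ.
ln(0.94) = -0.06188 and ln(3.5) = 1.253; z_{0.5} = 0, z_{0.97} = 1.881.
σ = (1.253 − -0.06188)/(1.881 − (0)) = 0.699.
μ = -0.06188 − (0)·0.699 = -0.062.
E[T] = exp(μ + σ²/2) = exp(-0.062 + 0.2443) = 1.2 km.

E[T] ≈ 1.2 km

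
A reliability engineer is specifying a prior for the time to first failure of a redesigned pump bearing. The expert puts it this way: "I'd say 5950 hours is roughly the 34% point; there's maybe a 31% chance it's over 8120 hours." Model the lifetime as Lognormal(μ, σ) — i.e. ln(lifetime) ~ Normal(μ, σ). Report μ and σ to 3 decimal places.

If T ~ Lognormal(μ,σ) then ln T ~ Normal(μ,σ), so the p-quantile of ln T is μ + z_p·σ.
ln(5950) = 8.691 and ln(8120) = 9.002; z_{0.34} = -0.4125, z_{0.69} = 0.4959.
σ = (9.002 − 8.691)/(0.4959 − (-0.4125)) = 0.342.
μ = 8.691 − (-0.4125)·0.342 = 8.832.

μ ≈ 8.832, σ ≈ 0.342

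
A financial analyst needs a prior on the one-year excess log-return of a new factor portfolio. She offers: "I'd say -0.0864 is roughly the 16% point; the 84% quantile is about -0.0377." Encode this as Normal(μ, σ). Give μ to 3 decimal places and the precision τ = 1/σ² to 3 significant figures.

For Normal(μ,σ), the p-quantile is μ + z_p·σ. Here z_{0.16} = -0.9945, z_{0.84} = 0.9945.
So -0.0864 = μ − 0.9945σ and -0.0377 = μ + 0.9945σ.
Subtracting: σ = (-0.0377 − -0.0864)/(0.9945 − (-0.9945)) = 0.024.
Then μ = -0.0864 − (-0.9945)·0.024 = -0.062.
Precision τ = 1/σ² = 1/0.02449² = 1670.

μ = -0.062, τ = 1670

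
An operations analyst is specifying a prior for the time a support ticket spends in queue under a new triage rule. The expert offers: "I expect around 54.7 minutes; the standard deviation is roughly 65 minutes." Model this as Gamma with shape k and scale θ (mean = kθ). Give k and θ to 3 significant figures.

For Gamma(k, scale θ): mean = kθ, variance = kθ², so CV = 1/√k.
CV = SD/mean = 65/54.7 = 1.188, hence k = 1/CV² = 0.708.
Then θ = mean/k = 54.7/0.708 = 77.2.

k ≈ 0.708, θ ≈ 77.2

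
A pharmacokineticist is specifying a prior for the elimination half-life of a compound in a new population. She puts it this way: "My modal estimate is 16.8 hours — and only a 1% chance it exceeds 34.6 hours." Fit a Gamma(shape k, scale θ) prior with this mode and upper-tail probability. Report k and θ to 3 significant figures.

Gamma(k,θ) with k>1 has mode (k−1)θ, so θ = 16.8/(k−1).
Need P(X < 34.6) = 0.99 with θ tied to k this way. Start at k = 2, θ = 16.8: P(X<34.6) ≈ 0.610.
Too low — raise k to concentrate. Iterating converges to k ≈ 10.4.
Then θ = 16.8/(10.4−1) ≈ 1.8.

k ≈ 10.4, θ ≈ 1.8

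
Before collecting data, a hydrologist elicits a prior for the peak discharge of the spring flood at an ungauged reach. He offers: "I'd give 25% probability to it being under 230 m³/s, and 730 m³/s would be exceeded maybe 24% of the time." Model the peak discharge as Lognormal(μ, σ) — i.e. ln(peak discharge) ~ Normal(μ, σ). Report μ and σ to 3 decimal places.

If T ~ Lognormal(μ,σ) then ln T ~ Normal(μ,σ), so the p-quantile of ln T is μ + z_p·σ.
ln(230) = 5.438 and ln(730) = 6.593; z_{0.25} = -0.6745, z_{0.76} = 0.7063.
σ = (6.593 − 5.438)/(0.7063 − (-0.6745)) = 0.836.
μ = 5.438 − (-0.6745)·0.836 = 6.002.

μ ≈ 6.002, σ ≈ 0.836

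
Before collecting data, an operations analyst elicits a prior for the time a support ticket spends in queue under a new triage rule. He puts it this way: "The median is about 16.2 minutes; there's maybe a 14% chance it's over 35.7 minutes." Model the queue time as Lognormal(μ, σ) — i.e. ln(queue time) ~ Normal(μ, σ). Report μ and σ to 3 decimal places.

μ ≈ 2.785, σ ≈ 0.731

If T ~ Lognormal(μ,σ) then ln T ~ Normal(μ,σ), so the p-quantile of ln T is μ + z_p·σ.
ln(16.2) = 2.785 and ln(35.7) = 3.575; z_{0.5} = 0, z_{0.86} = 1.08.
σ = (3.575 − 2.785)/(1.08 − (0)) = 0.731.
μ = 2.785 − (0)·0.731 = 2.785.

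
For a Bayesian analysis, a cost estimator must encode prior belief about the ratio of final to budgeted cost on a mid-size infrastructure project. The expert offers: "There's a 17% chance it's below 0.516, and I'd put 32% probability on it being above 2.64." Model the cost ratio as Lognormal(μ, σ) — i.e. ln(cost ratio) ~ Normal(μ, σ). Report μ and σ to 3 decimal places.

μ ≈ 0.434, σ ≈ 1.148

If T ~ Lognormal(μ,σ) then ln T ~ Normal(μ,σ), so the p-quantile of ln T is μ + z_p·σ.
ln(0.516) = -0.6616 and ln(2.64) = 0.9708; z_{0.17} = -0.9542, z_{0.68} = 0.4677.
σ = (0.9708 − -0.6616)/(0.4677 − (-0.9542)) = 1.148.
μ = -0.6616 − (-0.9542)·1.148 = 0.434.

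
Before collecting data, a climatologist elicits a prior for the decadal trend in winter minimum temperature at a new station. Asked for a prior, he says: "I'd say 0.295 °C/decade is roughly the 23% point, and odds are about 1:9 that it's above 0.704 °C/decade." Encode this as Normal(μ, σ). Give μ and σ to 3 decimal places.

For Normal(μ,σ), the p-quantile is μ + z_p·σ. Here z_{0.23} = -0.7388, z_{0.9} = 1.282.
So 0.295 = μ − 0.7388σ and 0.704 = μ + 1.282σ.
Subtracting: σ = (0.704 − 0.295)/(1.282 − (-0.7388)) = 0.202.
Then μ = 0.295 − (-0.7388)·0.202 = 0.445.

μ = 0.445, σ = 0.202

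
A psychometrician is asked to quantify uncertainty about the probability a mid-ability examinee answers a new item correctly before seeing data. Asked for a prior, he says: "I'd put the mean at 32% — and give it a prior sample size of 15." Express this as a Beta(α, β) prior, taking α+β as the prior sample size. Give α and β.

Under the effective-sample-size interpretation, Beta(α, β) has prior mean α/(α+β) and prior sample size α+β.
So α+β = 15 and α/(α+β) = 0.32, giving α = 0.32·15 = 4.8 and β = 15 − 4.8 = 10.2.

α = 4.8, β = 10.2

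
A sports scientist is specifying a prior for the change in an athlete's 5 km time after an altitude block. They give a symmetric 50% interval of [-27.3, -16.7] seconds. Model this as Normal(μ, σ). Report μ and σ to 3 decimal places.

μ = -22.000, σ = 7.858

A symmetric 50% interval runs μ ± z·σ with z = 0.6745.
Half-width = 5.3, so σ = 5.3/0.6745 = 7.858.
μ is the interval midpoint, -22.000.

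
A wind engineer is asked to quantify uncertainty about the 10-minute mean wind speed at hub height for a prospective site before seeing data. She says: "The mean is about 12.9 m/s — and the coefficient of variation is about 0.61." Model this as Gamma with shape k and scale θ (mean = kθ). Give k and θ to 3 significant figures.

k ≈ 2.69, θ ≈ 4.8

For Gamma(k, scale θ): mean = kθ, variance = kθ², so CV = 1/√k.
CV = 0.61, hence k = 1/CV² = 2.69.
Then θ = mean/k = 12.9/2.69 = 4.8.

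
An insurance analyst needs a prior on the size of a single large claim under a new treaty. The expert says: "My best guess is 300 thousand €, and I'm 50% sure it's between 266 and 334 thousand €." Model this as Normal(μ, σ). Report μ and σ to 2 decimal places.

μ = 300.00, σ = 50.41

A symmetric 50% interval runs μ ± z·σ with z = 0.6745.
Half-width = 34, so σ = 34/0.6745 = 50.41.
μ is the stated best guess, 300.00.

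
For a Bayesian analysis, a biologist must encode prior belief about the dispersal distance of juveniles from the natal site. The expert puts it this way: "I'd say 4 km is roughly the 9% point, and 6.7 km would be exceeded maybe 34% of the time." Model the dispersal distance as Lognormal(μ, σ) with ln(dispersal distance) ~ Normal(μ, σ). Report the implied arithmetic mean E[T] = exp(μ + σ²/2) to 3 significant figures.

If T ~ Lognormal(μ,σ) then ln T ~ Normal(μ,σ), so the p-quantile of ln T is μ + z_p·σ.
ln(4) = 1.386 and ln(6.7) = 1.902; z_{0.09} = -1.341, z_{0.66} = 0.4125.
σ = (1.902 − 1.386)/(0.4125 − (-1.341)) = 0.294.
μ = 1.386 − (-1.341)·0.294 = 1.781.
E[T] = exp(μ + σ²/2) = exp(1.781 + 0.0433) = 6.2 km.

E[T] ≈ 6.2 km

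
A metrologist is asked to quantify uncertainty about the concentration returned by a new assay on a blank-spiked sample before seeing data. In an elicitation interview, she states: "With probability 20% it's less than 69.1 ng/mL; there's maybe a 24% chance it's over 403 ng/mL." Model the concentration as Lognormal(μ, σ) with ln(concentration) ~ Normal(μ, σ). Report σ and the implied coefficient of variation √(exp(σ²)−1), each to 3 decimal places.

If T ~ Lognormal(μ,σ) then ln T ~ Normal(μ,σ), so the p-quantile of ln T is μ + z_p·σ.
ln(69.1) = 4.236 and ln(403) = 5.999; z_{0.2} = -0.8416, z_{0.76} = 0.7063.
σ = (5.999 − 4.236)/(0.7063 − (-0.8416)) = 1.139.
μ = 4.236 − (-0.8416)·1.139 = 5.194.
CV = √(exp(σ²)−1) = √(exp(1.2978)−1) = 1.631.

σ ≈ 1.139, CV ≈ 1.631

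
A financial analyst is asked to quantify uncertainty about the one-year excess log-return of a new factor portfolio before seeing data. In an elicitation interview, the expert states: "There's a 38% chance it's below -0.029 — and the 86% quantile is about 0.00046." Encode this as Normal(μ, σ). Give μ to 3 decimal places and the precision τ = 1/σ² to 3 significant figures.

For Normal(μ,σ), the p-quantile is μ + z_p·σ. Here z_{0.38} = -0.3055, z_{0.86} = 1.08.
So -0.029 = μ − 0.3055σ and 0.00046 = μ + 1.08σ.
Subtracting: σ = (0.00046 − -0.029)/(1.08 − (-0.3055)) = 0.021.
Then μ = -0.029 − (-0.3055)·0.021 = -0.023.
Precision τ = 1/σ² = 1/0.02126² = 2210.

μ = -0.023, τ = 2210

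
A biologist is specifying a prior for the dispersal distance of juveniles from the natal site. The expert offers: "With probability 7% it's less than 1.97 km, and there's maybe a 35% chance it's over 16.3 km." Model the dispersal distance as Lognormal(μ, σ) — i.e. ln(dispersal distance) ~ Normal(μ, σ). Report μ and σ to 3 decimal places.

μ ≈ 2.354, σ ≈ 1.135

If T ~ Lognormal(μ,σ) then ln T ~ Normal(μ,σ), so the p-quantile of ln T is μ + z_p·σ.
ln(1.97) = 0.678 and ln(16.3) = 2.791; z_{0.07} = -1.476, z_{0.65} = 0.3853.
σ = (2.791 − 0.678)/(0.3853 − (-1.476)) = 1.135.
μ = 0.678 − (-1.476)·1.135 = 2.354.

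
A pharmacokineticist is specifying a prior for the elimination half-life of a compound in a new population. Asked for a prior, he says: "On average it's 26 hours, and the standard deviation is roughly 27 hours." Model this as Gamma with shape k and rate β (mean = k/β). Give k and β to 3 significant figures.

k ≈ 0.927, β ≈ 0.0357

For Gamma(k, rate β): mean = k/β, variance = k/β², so CV = 1/√k.
CV = SD/mean = 27/26 = 1.038, hence k = 1/CV² = 0.927.
Then β = k/mean = 0.927/26 = 0.0357.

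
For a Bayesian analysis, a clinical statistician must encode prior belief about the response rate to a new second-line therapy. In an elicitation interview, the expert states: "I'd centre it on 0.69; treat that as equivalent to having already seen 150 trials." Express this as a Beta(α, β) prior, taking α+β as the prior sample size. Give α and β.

α = 103.5, β = 46.5

Under the effective-sample-size interpretation, Beta(α, β) has prior mean α/(α+β) and prior sample size α+β.
So α+β = 150 and α/(α+β) = 0.69, giving α = 0.69·150 = 103.5 and β = 150 − 103.5 = 46.5.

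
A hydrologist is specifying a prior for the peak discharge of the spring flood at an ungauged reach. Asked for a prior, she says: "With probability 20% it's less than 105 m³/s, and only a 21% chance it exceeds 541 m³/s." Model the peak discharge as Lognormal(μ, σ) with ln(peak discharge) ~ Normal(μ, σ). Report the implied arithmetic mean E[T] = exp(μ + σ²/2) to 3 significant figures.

E[T] ≈ 398 m³/s

If T ~ Lognormal(μ,σ) then ln T ~ Normal(μ,σ), so the p-quantile of ln T is μ + z_p·σ.
ln(105) = 4.654 and ln(541) = 6.293; z_{0.2} = -0.8416, z_{0.79} = 0.8064.
σ = (6.293 − 4.654)/(0.8064 − (-0.8416)) = 0.995.
μ = 4.654 − (-0.8416)·0.995 = 5.491.
E[T] = exp(μ + σ²/2) = exp(5.491 + 0.4948) = 398 m³/s.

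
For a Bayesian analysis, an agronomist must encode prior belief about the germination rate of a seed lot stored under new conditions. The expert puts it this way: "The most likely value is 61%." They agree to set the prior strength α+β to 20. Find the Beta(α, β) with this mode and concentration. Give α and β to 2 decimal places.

α = 11.98, β = 8.02

For α,β > 1 the Beta mode is (α−1)/(α+β−2). With α+β = 20, the mode is (α−1)/18.
Set (α−1)/18 = 0.61 → α = 1 + 0.61·18 = 11.98.
β = 20 − α = 8.02.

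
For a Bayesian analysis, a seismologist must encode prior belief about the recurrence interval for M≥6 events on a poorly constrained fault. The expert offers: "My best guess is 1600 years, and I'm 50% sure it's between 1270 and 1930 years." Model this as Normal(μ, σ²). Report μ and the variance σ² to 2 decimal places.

A symmetric 50% interval runs μ ± z·σ with z = 0.6745.
Half-width = 330, so σ = 330/0.6745 = 489.259 and σ² = 239374.11.
μ is the stated best guess, 1600.00.

μ = 1600.00, σ² = 239374.11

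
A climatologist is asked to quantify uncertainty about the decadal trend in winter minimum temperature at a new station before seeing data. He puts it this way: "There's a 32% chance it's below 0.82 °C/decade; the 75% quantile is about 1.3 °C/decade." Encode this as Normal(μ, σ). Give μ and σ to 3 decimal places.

The p-quantile of Normal(μ,σ) is μ + z_p·σ, with z_{0.32} = -0.4677 and z_{0.75} = 0.6745.
Eliminate σ: μ = (z₂·x₁ − z₁·x₂)/(z₂ − z₁) = (0.6745·0.82 − (-0.4677)·1.3)/1.142 = 1.017.
Then σ = (x₂ − x₁)/(z₂ − z₁) = (1.3 − 0.82)/1.142 = 0.420.

μ = 1.017, σ = 0.420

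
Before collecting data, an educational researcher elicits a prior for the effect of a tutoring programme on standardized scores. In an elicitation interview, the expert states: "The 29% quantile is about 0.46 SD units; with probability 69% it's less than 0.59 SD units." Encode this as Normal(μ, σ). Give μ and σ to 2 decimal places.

For Normal(μ,σ), the p-quantile is μ + z_p·σ. Here z_{0.29} = -0.5534, z_{0.69} = 0.4959.
So 0.46 = μ − 0.5534σ and 0.59 = μ + 0.4959σ.
Subtracting: σ = (0.59 − 0.46)/(0.4959 − (-0.5534)) = 0.12.
Then μ = 0.46 − (-0.5534)·0.12 = 0.53.

μ = 0.53, σ = 0.12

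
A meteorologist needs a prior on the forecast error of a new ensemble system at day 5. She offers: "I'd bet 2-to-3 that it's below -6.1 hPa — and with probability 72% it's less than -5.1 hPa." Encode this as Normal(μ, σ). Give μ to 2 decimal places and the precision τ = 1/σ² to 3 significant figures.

μ = -5.80, τ = 0.699

The p-quantile of Normal(μ,σ) is μ + z_p·σ, with z_{0.4} = -0.2533 and z_{0.72} = 0.5828.
Eliminate σ: μ = (z₂·x₁ − z₁·x₂)/(z₂ − z₁) = (0.5828·-6.1 − (-0.2533)·-5.1)/0.8362 = -5.80.
Then σ = (x₂ − x₁)/(z₂ − z₁) = (-5.1 − -6.1)/0.8362 = 1.20.
Precision τ = 1/σ² = 1/1.196² = 0.699.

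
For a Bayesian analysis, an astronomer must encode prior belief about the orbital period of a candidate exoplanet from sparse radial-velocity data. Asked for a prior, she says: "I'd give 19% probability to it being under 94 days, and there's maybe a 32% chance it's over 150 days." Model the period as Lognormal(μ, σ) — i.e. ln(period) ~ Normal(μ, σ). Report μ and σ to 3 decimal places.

If T ~ Lognormal(μ,σ) then ln T ~ Normal(μ,σ), so the p-quantile of ln T is μ + z_p·σ.
ln(94) = 4.543 and ln(150) = 5.011; z_{0.19} = -0.8779, z_{0.68} = 0.4677.
σ = (5.011 − 4.543)/(0.4677 − (-0.8779)) = 0.347.
μ = 4.543 − (-0.8779)·0.347 = 4.848.

μ ≈ 4.848, σ ≈ 0.347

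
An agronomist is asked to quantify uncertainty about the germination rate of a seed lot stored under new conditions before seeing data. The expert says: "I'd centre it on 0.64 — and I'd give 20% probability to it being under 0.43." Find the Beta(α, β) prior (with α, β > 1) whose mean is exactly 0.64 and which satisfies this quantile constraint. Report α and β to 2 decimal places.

α ≈ 2.25, β ≈ 1.26

With mean 0.64 fixed, write α = 0.64s, β = 0.36s where s = α+β.
Need P(θ < 0.43) = 0.2 under Beta(0.64s, 0.36s). Normal approximation: (q−m)/√(m(1−m)/s) ≈ z_{0.2} = -0.842, so s ≈ 0.64·0.36·(-0.842)²/(0.43−0.64)² = 3.7.
At s = 3.7: P(θ<0.43) ≈ 0.195. Adjusting to match 0.2 gives s ≈ 3.51.
So α = 0.64·3.51 ≈ 2.25, β = 0.36·3.51 ≈ 1.26.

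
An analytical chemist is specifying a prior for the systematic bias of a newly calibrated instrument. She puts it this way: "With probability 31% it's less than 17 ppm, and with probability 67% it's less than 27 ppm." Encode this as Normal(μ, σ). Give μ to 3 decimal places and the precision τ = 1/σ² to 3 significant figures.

μ = 22.299, τ = 0.00876

The p-quantile of Normal(μ,σ) is μ + z_p·σ, with z_{0.31} = -0.4959 and z_{0.67} = 0.4399.
Eliminate σ: μ = (z₂·x₁ − z₁·x₂)/(z₂ − z₁) = (0.4399·17 − (-0.4959)·27)/0.9358 = 22.299.
Then σ = (x₂ − x₁)/(z₂ − z₁) = (27 − 17)/0.9358 = 10.686.
Precision τ = 1/σ² = 1/10.69² = 0.00876.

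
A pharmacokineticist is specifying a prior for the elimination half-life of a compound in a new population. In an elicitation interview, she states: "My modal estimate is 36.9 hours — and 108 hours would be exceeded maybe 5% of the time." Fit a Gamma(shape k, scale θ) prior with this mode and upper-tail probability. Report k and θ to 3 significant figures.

Gamma(k,θ) with k>1 has mode (k−1)θ, so θ = 36.9/(k−1).
Need P(X < 108) = 0.95 with θ tied to k this way. Start at k = 2, θ = 36.9: P(X<108) ≈ 0.790.
Too low — raise k to concentrate. Iterating converges to k ≈ 3.31.
Then θ = 36.9/(3.31−1) ≈ 16.

k ≈ 3.31, θ ≈ 16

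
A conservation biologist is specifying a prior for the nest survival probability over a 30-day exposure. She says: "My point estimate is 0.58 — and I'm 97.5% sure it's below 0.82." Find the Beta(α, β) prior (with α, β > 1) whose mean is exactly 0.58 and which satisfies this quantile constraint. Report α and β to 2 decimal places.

With mean 0.58 fixed, write α = 0.58s, β = 0.42s where s = α+β.
Need P(θ < 0.82) = 0.975 under Beta(0.58s, 0.42s). Normal approximation: (q−m)/√(m(1−m)/s) ≈ z_{0.975} = 1.96, so s ≈ 0.58·0.42·(1.96)²/(0.82−0.58)² = 16.2.
At s = 16.2: P(θ<0.82) ≈ 0.986. Adjusting to match 0.975 gives s ≈ 13.25.
So α = 0.58·13.25 ≈ 7.68, β = 0.42·13.25 ≈ 5.56.

α ≈ 7.68, β ≈ 5.56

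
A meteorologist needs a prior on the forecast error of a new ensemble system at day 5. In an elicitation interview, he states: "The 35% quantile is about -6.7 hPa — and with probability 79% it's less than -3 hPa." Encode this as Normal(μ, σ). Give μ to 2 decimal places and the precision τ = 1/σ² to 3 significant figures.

The p-quantile of Normal(μ,σ) is μ + z_p·σ, with z_{0.35} = -0.3853 and z_{0.79} = 0.8064.
Eliminate σ: μ = (z₂·x₁ − z₁·x₂)/(z₂ − z₁) = (0.8064·-6.7 − (-0.3853)·-3)/1.192 = -5.50.
Then σ = (x₂ − x₁)/(z₂ − z₁) = (-3 − -6.7)/1.192 = 3.10.
Precision τ = 1/σ² = 1/3.105² = 0.104.

μ = -5.50, τ = 0.104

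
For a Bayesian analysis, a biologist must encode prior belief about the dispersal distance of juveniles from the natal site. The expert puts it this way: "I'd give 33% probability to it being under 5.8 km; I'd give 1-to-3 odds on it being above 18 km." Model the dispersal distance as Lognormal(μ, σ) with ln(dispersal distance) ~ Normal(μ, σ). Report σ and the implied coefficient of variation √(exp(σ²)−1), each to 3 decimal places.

If T ~ Lognormal(μ,σ) then ln T ~ Normal(μ,σ), so the p-quantile of ln T is μ + z_p·σ.
ln(5.8) = 1.758 and ln(18) = 2.89; z_{0.33} = -0.4399, z_{0.75} = 0.6745.
σ = (2.89 − 1.758)/(0.6745 − (-0.4399)) = 1.016.
μ = 1.758 − (-0.4399)·1.016 = 2.205.
CV = √(exp(σ²)−1) = √(exp(1.0328)−1) = 1.345.

σ ≈ 1.016, CV ≈ 1.345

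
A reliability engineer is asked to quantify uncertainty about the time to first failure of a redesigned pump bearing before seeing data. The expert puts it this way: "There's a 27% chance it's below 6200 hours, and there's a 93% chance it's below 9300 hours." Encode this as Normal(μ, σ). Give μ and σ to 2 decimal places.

For Normal(μ,σ), the p-quantile is μ + z_p·σ. Here z_{0.27} = -0.6128, z_{0.93} = 1.476.
So 6200 = μ − 0.6128σ and 9300 = μ + 1.476σ.
Subtracting: σ = (9300 − 6200)/(1.476 − (-0.6128)) = 1484.24.
Then μ = 6200 − (-0.6128)·1484.24 = 7109.56.

μ = 7109.56, σ = 1484.24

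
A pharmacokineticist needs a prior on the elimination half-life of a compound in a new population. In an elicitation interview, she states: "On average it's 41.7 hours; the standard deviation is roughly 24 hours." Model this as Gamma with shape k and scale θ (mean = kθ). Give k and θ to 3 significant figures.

For Gamma(k, scale θ): mean = kθ, variance = kθ², so CV = 1/√k.
CV = SD/mean = 24/41.7 = 0.5755, hence k = 1/CV² = 3.02.
Then θ = mean/k = 41.7/3.02 = 13.8.

k ≈ 3.02, θ ≈ 13.8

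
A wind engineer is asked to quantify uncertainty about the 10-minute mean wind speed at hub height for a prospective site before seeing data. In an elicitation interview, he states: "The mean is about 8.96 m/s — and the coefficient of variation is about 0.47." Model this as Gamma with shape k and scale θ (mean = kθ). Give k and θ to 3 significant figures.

For Gamma(k, scale θ): mean = kθ, variance = kθ², so CV = 1/√k.
CV = 0.47, hence k = 1/CV² = 4.53.
Then θ = mean/k = 8.96/4.53 = 1.98.

k ≈ 4.53, θ ≈ 1.98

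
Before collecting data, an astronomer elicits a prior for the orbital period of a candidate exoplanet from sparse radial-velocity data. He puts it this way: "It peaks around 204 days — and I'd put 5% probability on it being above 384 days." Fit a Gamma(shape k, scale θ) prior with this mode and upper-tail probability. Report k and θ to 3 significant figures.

k ≈ 7.95, θ ≈ 29.3

Gamma(k,θ) with k>1 has mode (k−1)θ, so θ = 204/(k−1).
Need P(X < 384) = 0.95 with θ tied to k this way. Start at k = 2, θ = 204: P(X<384) ≈ 0.561.
Too low — raise k to concentrate. Iterating converges to k ≈ 7.95.
Then θ = 204/(7.95−1) ≈ 29.3.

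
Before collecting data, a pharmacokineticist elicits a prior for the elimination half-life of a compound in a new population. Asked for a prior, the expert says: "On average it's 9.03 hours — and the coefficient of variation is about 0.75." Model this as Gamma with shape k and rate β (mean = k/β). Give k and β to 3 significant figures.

k ≈ 1.78, β ≈ 0.197

For Gamma(k, rate β): mean = k/β, variance = k/β², so CV = 1/√k.
CV = 0.75, hence k = 1/CV² = 1.78.
Then β = k/mean = 1.78/9.03 = 0.197.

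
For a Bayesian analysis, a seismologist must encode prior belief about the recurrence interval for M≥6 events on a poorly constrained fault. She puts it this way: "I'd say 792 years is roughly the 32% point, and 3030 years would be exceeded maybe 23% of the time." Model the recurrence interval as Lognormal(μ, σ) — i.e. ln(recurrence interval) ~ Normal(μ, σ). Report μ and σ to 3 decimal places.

If T ~ Lognormal(μ,σ) then ln T ~ Normal(μ,σ), so the p-quantile of ln T is μ + z_p·σ.
ln(792) = 6.675 and ln(3030) = 8.016; z_{0.32} = -0.4677, z_{0.77} = 0.7388.
σ = (8.016 − 6.675)/(0.7388 − (-0.4677)) = 1.112.
μ = 6.675 − (-0.4677)·1.112 = 7.195.

μ ≈ 7.195, σ ≈ 1.112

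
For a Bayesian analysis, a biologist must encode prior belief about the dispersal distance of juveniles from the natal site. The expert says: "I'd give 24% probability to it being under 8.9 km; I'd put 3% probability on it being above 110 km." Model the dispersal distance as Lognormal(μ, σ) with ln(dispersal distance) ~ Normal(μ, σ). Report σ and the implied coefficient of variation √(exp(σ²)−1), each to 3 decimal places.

If T ~ Lognormal(μ,σ) then ln T ~ Normal(μ,σ), so the p-quantile of ln T is μ + z_p·σ.
ln(8.9) = 2.186 and ln(110) = 4.7; z_{0.24} = -0.7063, z_{0.97} = 1.881.
σ = (4.7 − 2.186)/(1.881 − (-0.7063)) = 0.972.
μ = 2.186 − (-0.7063)·0.972 = 2.873.
CV = √(exp(σ²)−1) = √(exp(0.9446)−1) = 1.254.

σ ≈ 0.972, CV ≈ 1.254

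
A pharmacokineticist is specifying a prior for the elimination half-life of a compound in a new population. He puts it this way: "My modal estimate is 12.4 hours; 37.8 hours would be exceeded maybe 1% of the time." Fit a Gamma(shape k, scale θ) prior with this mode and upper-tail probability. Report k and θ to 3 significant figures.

Gamma(k,θ) with k>1 has mode (k−1)θ, so θ = 12.4/(k−1).
Need P(X < 37.8) = 0.99 with θ tied to k this way. Start at k = 2, θ = 12.4: P(X<37.8) ≈ 0.808.
Too low — raise k to concentrate. Iterating converges to k ≈ 4.61.
Then θ = 12.4/(4.61−1) ≈ 3.44.

k ≈ 4.61, θ ≈ 3.44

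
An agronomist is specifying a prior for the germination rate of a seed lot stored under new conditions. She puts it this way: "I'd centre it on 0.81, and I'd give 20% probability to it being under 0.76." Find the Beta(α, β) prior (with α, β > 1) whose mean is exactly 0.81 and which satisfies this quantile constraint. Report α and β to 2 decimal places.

With mean 0.81 fixed, write α = 0.81s, β = 0.19s where s = α+β.
Need P(θ < 0.76) = 0.2 under Beta(0.81s, 0.19s). Normal approximation: (q−m)/√(m(1−m)/s) ≈ z_{0.2} = -0.842, so s ≈ 0.81·0.19·(-0.842)²/(0.76−0.81)² = 43.6.
At s = 43.6: P(θ<0.76) ≈ 0.193. Adjusting to match 0.2 gives s ≈ 40.45.
So α = 0.81·40.45 ≈ 32.76, β = 0.19·40.45 ≈ 7.69.

α ≈ 32.76, β ≈ 7.69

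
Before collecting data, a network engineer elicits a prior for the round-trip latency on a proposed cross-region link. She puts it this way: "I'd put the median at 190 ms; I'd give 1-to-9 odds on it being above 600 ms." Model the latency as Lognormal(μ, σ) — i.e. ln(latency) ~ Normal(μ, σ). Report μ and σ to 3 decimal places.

If T ~ Lognormal(μ,σ) then ln T ~ Normal(μ,σ), so the p-quantile of ln T is μ + z_p·σ.
ln(190) = 5.247 and ln(600) = 6.397; z_{0.5} = 0, z_{0.9} = 1.282.
σ = (6.397 − 5.247)/(1.282 − (0)) = 0.897.
μ = 5.247 − (0)·0.897 = 5.247.

μ ≈ 5.247, σ ≈ 0.897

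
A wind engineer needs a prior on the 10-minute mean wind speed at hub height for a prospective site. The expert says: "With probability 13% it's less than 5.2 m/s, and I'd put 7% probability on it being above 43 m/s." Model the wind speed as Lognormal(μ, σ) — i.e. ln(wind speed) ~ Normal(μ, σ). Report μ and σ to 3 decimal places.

If T ~ Lognormal(μ,σ) then ln T ~ Normal(μ,σ), so the p-quantile of ln T is μ + z_p·σ.
ln(5.2) = 1.649 and ln(43) = 3.761; z_{0.13} = -1.126, z_{0.93} = 1.476.
σ = (3.761 − 1.649)/(1.476 − (-1.126)) = 0.812.
μ = 1.649 − (-1.126)·0.812 = 2.563.

μ ≈ 2.563, σ ≈ 0.812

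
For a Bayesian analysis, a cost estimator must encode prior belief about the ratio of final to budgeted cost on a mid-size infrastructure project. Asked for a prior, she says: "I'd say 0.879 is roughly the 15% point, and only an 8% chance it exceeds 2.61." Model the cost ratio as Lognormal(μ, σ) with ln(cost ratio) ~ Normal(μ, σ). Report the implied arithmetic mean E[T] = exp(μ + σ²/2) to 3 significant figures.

If T ~ Lognormal(μ,σ) then ln T ~ Normal(μ,σ), so the p-quantile of ln T is μ + z_p·σ.
ln(0.879) = -0.129 and ln(2.61) = 0.9594; z_{0.15} = -1.036, z_{0.92} = 1.405.
σ = (0.9594 − -0.129)/(1.405 − (-1.036)) = 0.446.
μ = -0.129 − (-1.036)·0.446 = 0.333.
E[T] = exp(μ + σ²/2) = exp(0.333 + 0.0994) = 1.54.

E[T] ≈ 1.54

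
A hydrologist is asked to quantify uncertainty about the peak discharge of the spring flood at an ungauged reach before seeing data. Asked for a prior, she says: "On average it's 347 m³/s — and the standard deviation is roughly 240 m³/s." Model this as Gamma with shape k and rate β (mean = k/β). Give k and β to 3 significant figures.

k ≈ 2.09, β ≈ 0.00602

For Gamma(k, rate β): mean = k/β, variance = k/β², so CV = 1/√k.
CV = SD/mean = 240/347 = 0.6916, hence k = 1/CV² = 2.09.
Then β = k/mean = 2.09/347 = 0.00602.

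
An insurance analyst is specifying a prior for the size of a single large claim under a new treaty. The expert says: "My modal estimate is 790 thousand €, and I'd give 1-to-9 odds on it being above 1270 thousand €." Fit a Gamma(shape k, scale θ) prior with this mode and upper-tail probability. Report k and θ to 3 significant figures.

k ≈ 9.34, θ ≈ 94.7

Gamma(k,θ) with k>1 has mode (k−1)θ, so θ = 790/(k−1).
Need P(X < 1270) = 0.9 with θ tied to k this way. Start at k = 2, θ = 790: P(X<1270) ≈ 0.478.
Too low — raise k to concentrate. Iterating converges to k ≈ 9.34.
Then θ = 790/(9.34−1) ≈ 94.7.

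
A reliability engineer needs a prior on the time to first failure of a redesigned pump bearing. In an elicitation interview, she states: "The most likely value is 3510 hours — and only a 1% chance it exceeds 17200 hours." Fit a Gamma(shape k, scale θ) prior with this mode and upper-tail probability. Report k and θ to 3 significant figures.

k ≈ 2.56, θ ≈ 2250

Gamma(k,θ) with k>1 has mode (k−1)θ, so θ = 3510/(k−1).
Need P(X < 17200) = 0.99 with θ tied to k this way. Start at k = 2, θ = 3510: P(X<17200) ≈ 0.956.
Too low — raise k to concentrate. Iterating converges to k ≈ 2.56.
Then θ = 3510/(2.56−1) ≈ 2250.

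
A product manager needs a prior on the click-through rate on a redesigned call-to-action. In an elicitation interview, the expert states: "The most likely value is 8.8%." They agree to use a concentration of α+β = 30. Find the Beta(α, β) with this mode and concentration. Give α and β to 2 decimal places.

α = 3.46, β = 26.54

For α,β > 1 the Beta mode is (α−1)/(α+β−2). With α+β = 30, the mode is (α−1)/28.
Set (α−1)/28 = 0.088 → α = 1 + 0.088·28 = 3.46.
β = 30 − α = 26.54.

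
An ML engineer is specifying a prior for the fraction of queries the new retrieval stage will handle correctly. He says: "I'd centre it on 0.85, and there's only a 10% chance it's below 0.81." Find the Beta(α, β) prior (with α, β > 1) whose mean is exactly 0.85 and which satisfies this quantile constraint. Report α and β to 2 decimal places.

With mean 0.85 fixed, write α = 0.85s, β = 0.15s where s = α+β.
Need P(θ < 0.81) = 0.1 under Beta(0.85s, 0.15s). Normal approximation: (q−m)/√(m(1−m)/s) ≈ z_{0.1} = -1.28, so s ≈ 0.85·0.15·(-1.28)²/(0.81−0.85)² = 130.9.
At s = 130.9: P(θ<0.81) ≈ 0.105. Adjusting to match 0.1 gives s ≈ 136.94.
So α = 0.85·136.94 ≈ 116.40, β = 0.15·136.94 ≈ 20.54.

α ≈ 116.40, β ≈ 20.54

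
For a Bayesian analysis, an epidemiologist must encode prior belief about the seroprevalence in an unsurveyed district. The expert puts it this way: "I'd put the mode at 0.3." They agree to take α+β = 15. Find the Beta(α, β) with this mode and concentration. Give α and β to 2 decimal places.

α = 4.90, β = 10.10

For α,β > 1 the Beta mode is (α−1)/(α+β−2). With α+β = 15, the mode is (α−1)/13.
Set (α−1)/13 = 0.3 → α = 1 + 0.3·13 = 4.90.
β = 15 − α = 10.10.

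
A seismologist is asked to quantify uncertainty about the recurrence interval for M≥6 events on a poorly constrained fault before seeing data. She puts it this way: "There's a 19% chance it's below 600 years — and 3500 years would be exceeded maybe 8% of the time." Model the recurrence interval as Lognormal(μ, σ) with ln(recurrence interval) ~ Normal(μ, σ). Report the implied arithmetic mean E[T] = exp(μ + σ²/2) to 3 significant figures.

E[T] ≈ 1590 years

If T ~ Lognormal(μ,σ) then ln T ~ Normal(μ,σ), so the p-quantile of ln T is μ + z_p·σ.
ln(600) = 6.397 and ln(3500) = 8.161; z_{0.19} = -0.8779, z_{0.92} = 1.405.
σ = (8.161 − 6.397)/(1.405 − (-0.8779)) = 0.772.
μ = 6.397 − (-0.8779)·0.772 = 7.075.
E[T] = exp(μ + σ²/2) = exp(7.075 + 0.2984) = 1590 years.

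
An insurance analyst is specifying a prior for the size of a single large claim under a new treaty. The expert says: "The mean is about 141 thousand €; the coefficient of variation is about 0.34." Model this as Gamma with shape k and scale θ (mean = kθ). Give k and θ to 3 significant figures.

k ≈ 8.65, θ ≈ 16.3

For Gamma(k, scale θ): mean = kθ, variance = kθ², so CV = 1/√k.
CV = 0.34, hence k = 1/CV² = 8.65.
Then θ = mean/k = 141/8.65 = 16.3.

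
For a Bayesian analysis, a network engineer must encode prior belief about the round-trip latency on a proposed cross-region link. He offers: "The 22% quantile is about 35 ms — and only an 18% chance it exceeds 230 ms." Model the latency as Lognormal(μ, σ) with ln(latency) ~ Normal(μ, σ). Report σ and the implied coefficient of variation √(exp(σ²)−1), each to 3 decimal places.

If T ~ Lognormal(μ,σ) then ln T ~ Normal(μ,σ), so the p-quantile of ln T is μ + z_p·σ.
ln(35) = 3.555 and ln(230) = 5.438; z_{0.22} = -0.7722, z_{0.82} = 0.9154.
σ = (5.438 − 3.555)/(0.9154 − (-0.7722)) = 1.116.
μ = 3.555 − (-0.7722)·1.116 = 4.417.
CV = √(exp(σ²)−1) = √(exp(1.2447)−1) = 1.572.

σ ≈ 1.116, CV ≈ 1.572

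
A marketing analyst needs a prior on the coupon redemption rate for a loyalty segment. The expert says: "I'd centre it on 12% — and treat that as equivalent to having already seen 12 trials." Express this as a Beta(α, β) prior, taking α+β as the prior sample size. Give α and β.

α = 1.44, β = 10.56

Under the effective-sample-size interpretation, Beta(α, β) has prior mean α/(α+β) and prior sample size α+β.
So α+β = 12 and α/(α+β) = 0.12, giving α = 0.12·12 = 1.44 and β = 12 − 1.44 = 10.56.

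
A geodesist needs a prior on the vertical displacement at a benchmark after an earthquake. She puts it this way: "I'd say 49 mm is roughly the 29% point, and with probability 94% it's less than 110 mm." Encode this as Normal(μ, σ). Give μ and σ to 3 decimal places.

The p-quantile of Normal(μ,σ) is μ + z_p·σ, with z_{0.29} = -0.5534 and z_{0.94} = 1.555.
Eliminate σ: μ = (z₂·x₁ − z₁·x₂)/(z₂ − z₁) = (1.555·49 − (-0.5534)·110)/2.108 = 65.012.
Then σ = (x₂ − x₁)/(z₂ − z₁) = (110 − 49)/2.108 = 28.935.

μ = 65.012, σ = 28.935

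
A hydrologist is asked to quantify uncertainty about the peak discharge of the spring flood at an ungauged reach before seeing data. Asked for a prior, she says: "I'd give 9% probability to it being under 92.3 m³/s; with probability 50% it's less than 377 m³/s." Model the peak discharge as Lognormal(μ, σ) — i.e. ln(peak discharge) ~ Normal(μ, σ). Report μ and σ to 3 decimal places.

If T ~ Lognormal(μ,σ) then ln T ~ Normal(μ,σ), so the p-quantile of ln T is μ + z_p·σ.
ln(92.3) = 4.525 and ln(377) = 5.932; z_{0.09} = -1.341, z_{0.5} = 0.
σ = (5.932 − 4.525)/(0 − (-1.341)) = 1.050.
μ = 4.525 − (-1.341)·1.050 = 5.932.

μ ≈ 5.932, σ ≈ 1.050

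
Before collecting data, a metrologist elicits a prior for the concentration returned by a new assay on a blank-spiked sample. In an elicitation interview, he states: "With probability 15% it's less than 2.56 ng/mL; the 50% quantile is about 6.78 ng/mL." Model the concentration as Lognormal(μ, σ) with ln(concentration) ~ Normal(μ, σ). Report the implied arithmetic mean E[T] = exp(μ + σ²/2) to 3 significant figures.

If T ~ Lognormal(μ,σ) then ln T ~ Normal(μ,σ), so the p-quantile of ln T is μ + z_p·σ.
ln(2.56) = 0.94 and ln(6.78) = 1.914; z_{0.15} = -1.036, z_{0.5} = 0.
σ = (1.914 − 0.94)/(0 − (-1.036)) = 0.940.
μ = 0.94 − (-1.036)·0.940 = 1.914.
E[T] = exp(μ + σ²/2) = exp(1.914 + 0.4415) = 10.5 ng/mL.

E[T] ≈ 10.5 ng/mL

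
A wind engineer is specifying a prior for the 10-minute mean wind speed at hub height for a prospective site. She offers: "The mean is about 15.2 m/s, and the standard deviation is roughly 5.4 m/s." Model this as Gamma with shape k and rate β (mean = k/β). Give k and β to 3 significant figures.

For Gamma(k, rate β): mean = k/β, variance = k/β², so CV = 1/√k.
CV = SD/mean = 5.4/15.2 = 0.3553, hence k = 1/CV² = 7.92.
Then β = k/mean = 7.92/15.2 = 0.521.

k ≈ 7.92, β ≈ 0.521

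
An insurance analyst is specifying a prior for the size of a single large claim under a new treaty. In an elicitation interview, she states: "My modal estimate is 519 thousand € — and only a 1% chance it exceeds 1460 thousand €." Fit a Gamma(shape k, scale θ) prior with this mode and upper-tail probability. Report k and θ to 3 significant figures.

k ≈ 5.27, θ ≈ 121

Gamma(k,θ) with k>1 has mode (k−1)θ, so θ = 519/(k−1).
Need P(X < 1460) = 0.99 with θ tied to k this way. Start at k = 2, θ = 519: P(X<1460) ≈ 0.771.
Too low — raise k to concentrate. Iterating converges to k ≈ 5.27.
Then θ = 519/(5.27−1) ≈ 121.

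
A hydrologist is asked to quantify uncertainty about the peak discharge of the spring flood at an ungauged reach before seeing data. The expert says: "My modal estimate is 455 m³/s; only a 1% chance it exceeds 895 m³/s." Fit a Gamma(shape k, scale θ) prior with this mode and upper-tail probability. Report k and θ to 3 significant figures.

Gamma(k,θ) with k>1 has mode (k−1)θ, so θ = 455/(k−1).
Need P(X < 895) = 0.99 with θ tied to k this way. Start at k = 2, θ = 455: P(X<895) ≈ 0.585.
Too low — raise k to concentrate. Iterating converges to k ≈ 11.8.
Then θ = 455/(11.8−1) ≈ 42.3.

k ≈ 11.8, θ ≈ 42.3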